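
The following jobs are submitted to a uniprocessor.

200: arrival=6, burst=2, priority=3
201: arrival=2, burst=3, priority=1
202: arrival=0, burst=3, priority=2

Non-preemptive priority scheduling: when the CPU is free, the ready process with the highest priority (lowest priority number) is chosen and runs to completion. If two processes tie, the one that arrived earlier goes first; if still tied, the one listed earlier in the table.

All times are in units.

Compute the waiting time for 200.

0

Timeline: | 202 0-3 | 201 3-6 | 200 6-8 |
Completion: 200=8  201=6  202=3
Turnaround (C−A): 200=2  201=4  202=3
Waiting(200) = turnaround − burst = 2 − 2 = 0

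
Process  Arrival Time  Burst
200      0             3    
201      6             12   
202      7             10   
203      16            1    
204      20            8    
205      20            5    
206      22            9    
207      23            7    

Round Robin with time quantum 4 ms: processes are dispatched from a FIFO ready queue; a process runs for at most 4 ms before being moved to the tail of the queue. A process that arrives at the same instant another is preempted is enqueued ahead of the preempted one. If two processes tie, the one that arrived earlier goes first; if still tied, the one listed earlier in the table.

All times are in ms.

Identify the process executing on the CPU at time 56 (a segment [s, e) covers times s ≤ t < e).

Gantt: | 200 0-3 | idle 3-6 | 201 6-10 | 202 10-14 | 201 14-18 | 202 18-22 | 203 22-23 | 201 23-27 | 204 27-31 | 205 31-35 | 206 35-39 | 202 39-41 | 207 41-45 | 204 45-49 | 205 49-50 | 206 50-54 | 207 54-57 | 206 57-58 |
Completion: 200=3  201=27  202=41  203=23  204=49  205=50  206=58  207=57

207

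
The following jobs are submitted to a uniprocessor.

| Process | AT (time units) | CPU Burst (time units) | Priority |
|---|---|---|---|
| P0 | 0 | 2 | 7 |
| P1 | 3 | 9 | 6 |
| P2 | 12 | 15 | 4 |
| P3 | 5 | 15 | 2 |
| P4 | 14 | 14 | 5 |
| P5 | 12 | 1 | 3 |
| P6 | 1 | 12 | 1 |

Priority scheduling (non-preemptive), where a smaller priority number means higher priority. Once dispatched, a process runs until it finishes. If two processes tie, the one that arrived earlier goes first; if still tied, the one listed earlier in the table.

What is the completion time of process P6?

Timeline: | P0 0-2 | P6 2-14 | P3 14-29 | P5 29-30 | P2 30-45 | P4 45-59 | P1 59-68 |
Completion: P0=2  P1=68  P2=45  P3=29  P4=59  P5=30  P6=14
Turnaround (C−A): P0=2  P1=65  P2=33  P3=24  P4=45  P5=18  P6=13

14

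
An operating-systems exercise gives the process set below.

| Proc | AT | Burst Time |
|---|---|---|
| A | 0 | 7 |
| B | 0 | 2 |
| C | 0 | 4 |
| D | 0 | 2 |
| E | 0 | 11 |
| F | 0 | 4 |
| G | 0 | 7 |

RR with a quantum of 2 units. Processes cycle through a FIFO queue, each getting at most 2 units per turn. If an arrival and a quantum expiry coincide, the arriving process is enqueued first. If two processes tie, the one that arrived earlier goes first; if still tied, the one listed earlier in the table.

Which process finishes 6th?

Schedule: | A 0-2 | B 2-4 | C 4-6 | D 6-8 | E 8-10 | F 10-12 | G 12-14 | A 14-16 | C 16-18 | E 18-20 | F 20-22 | G 22-24 | A 24-26 | E 26-28 | G 28-30 | A 30-31 | E 31-33 | G 33-34 | E 34-37 |
Completion: A=31  B=4  C=18  D=8  E=37  F=22  G=34
Turnaround (C−A): A=31  B=4  C=18  D=8  E=37  F=22  G=34
Finish order: B → D → C → F → A → G → E

G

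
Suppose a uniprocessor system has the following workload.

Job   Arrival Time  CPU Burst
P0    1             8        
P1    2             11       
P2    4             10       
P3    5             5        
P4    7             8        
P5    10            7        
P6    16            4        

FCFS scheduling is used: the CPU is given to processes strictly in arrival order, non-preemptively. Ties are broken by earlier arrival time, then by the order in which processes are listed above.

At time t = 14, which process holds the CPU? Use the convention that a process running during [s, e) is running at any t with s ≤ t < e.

Gantt: | idle 0-1 | P0 1-9 | P1 9-20 | P2 20-30 | P3 30-35 | P4 35-43 | P5 43-50 | P6 50-54 |
Completion: P0=9  P1=20  P2=30  P3=35  P4=43  P5=50  P6=54
Turnaround (C−A): P0=8  P1=18  P2=26  P3=30  P4=36  P5=40  P6=38

P1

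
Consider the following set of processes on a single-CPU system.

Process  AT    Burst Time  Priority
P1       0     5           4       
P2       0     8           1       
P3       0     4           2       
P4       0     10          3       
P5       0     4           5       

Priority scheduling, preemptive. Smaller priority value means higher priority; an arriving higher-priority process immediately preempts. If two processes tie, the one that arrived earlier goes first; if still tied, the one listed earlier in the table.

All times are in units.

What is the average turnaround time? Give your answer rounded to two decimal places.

20.00

Schedule: | P2 0-8 | P3 8-12 | P4 12-22 | P1 22-27 | P5 27-31 |
Completion: P1=27  P2=8  P3=12  P4=22  P5=31
Turnaround (C−A): P1=27  P2=8  P3=12  P4=22  P5=31
Turnaround times: P1=27, P2=8, P3=12, P4=22, P5=31
Average turnaround = (27+8+12+22+31) / 5 = 100/5 = 20.00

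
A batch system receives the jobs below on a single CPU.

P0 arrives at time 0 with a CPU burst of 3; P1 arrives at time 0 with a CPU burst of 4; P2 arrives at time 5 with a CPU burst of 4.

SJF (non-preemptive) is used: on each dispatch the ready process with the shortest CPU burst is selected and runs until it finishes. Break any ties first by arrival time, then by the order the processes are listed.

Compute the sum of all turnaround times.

16

Gantt: | P0 0-3 | P1 3-7 | P2 7-11 |
Completion: P0=3  P1=7  P2=11
Turnaround (C−A): P0=3  P1=7  P2=6
Turnaround = completion − arrival: P0=3, P1=7, P2=6
Total turnaround = 3 + 7 + 6 = 16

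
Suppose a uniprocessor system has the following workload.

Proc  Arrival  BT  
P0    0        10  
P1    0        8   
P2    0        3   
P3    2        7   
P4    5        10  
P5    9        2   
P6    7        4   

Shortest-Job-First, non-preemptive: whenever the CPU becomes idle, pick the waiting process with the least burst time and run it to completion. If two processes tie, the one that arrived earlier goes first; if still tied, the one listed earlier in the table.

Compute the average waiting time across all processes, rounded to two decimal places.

10.86

Gantt: | P2 0-3 | P3 3-10 | P5 10-12 | P6 12-16 | P1 16-24 | P0 24-34 | P4 34-44 |
Completion: P0=34  P1=24  P2=3  P3=10  P4=44  P5=12  P6=16
Turnaround (C−A): P0=34  P1=24  P2=3  P3=8  P4=39  P5=3  P6=9
Waiting times: P0=24, P1=16, P2=0, P3=1, P4=29, P5=1, P6=5
Average waiting = (24+16+0+1+29+1+5) / 7 = 76/7 = 10.86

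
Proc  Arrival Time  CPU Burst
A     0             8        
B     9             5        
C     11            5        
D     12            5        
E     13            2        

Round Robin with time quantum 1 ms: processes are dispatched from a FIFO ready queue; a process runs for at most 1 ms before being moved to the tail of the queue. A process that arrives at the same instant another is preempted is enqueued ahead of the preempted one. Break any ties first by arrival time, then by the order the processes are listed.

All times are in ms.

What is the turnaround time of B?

Schedule: | A 0-8 | idle 8-9 | B 9-11 | C 11-12 | B 12-13 | D 13-14 | C 14-15 | E 15-16 | B 16-17 | D 17-18 | C 18-19 | E 19-20 | B 20-21 | D 21-22 | C 22-23 | D 23-24 | C 24-25 | D 25-26 |
Completion: A=8  B=21  C=25  D=26  E=20
Turnaround(B) = completion − arrival = 21 − 9 = 12

12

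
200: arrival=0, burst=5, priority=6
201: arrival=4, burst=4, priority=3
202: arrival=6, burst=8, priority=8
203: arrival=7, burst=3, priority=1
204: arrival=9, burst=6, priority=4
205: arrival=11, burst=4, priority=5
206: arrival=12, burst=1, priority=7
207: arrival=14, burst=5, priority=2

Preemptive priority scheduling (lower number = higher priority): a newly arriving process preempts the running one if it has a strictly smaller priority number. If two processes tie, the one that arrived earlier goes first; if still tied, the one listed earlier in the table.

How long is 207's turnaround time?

5

Schedule: | 200 0-4 | 201 4-7 | 203 7-10 | 201 10-11 | 204 11-14 | 207 14-19 | 204 19-22 | 205 22-26 | 200 26-27 | 206 27-28 | 202 28-36 |
Completion: 200=27  201=11  202=36  203=10  204=22  205=26  206=28  207=19
Turnaround(207) = completion − arrival = 19 − 14 = 5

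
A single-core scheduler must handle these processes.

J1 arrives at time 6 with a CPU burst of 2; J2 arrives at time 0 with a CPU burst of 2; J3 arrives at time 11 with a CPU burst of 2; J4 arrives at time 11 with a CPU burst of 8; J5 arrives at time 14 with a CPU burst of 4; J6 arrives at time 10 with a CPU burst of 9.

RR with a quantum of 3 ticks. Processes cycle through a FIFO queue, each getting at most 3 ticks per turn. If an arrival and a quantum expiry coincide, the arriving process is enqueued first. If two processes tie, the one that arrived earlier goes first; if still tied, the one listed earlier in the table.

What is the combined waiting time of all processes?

Schedule: | J2 0-2 | idle 2-6 | J1 6-8 | idle 8-10 | J6 10-13 | J3 13-15 | J4 15-18 | J6 18-21 | J5 21-24 | J4 24-27 | J6 27-30 | J5 30-31 | J4 31-33 |
Completion: J1=8  J2=2  J3=15  J4=33  J5=31  J6=30
Turnaround (C−A): J1=2  J2=2  J3=4  J4=22  J5=17  J6=20
Waiting = turnaround − burst: J1=0, J2=0, J3=2, J4=14, J5=13, J6=11
Total waiting = 0 + 0 + 2 + 14 + 13 + 11 = 40

40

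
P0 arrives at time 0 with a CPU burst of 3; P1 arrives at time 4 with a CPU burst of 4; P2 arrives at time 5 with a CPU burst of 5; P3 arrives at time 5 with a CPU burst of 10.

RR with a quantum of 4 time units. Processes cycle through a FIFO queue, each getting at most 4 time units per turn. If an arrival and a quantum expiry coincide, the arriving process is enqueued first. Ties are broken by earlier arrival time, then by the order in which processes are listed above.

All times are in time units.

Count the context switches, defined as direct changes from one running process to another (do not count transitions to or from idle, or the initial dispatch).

4

Gantt: | P0 0-3 | idle 3-4 | P1 4-8 | P2 8-12 | P3 12-16 | P2 16-17 | P3 17-23 |
Completion: P0=3  P1=8  P2=17  P3=23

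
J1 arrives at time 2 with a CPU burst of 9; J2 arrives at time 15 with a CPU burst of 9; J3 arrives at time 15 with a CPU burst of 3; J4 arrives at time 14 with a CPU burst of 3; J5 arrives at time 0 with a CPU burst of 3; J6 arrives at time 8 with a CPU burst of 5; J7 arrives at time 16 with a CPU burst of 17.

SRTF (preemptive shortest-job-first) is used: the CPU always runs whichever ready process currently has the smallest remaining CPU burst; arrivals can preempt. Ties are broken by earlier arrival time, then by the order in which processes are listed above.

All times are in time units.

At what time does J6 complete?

17

Gantt: | J5 0-3 | J1 3-12 | J6 12-17 | J4 17-20 | J3 20-23 | J2 23-32 | J7 32-49 |
Completion: J1=12  J2=32  J3=23  J4=20  J5=3  J6=17  J7=49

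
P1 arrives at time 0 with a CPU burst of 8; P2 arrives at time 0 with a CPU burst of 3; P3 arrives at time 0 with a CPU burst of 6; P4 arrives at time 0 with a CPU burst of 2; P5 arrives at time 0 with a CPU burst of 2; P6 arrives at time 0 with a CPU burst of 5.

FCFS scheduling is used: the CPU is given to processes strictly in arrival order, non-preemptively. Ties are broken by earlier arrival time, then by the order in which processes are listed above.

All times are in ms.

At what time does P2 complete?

Timeline: | P1 0-8 | P2 8-11 | P3 11-17 | P4 17-19 | P5 19-21 | P6 21-26 |
Completion: P1=8  P2=11  P3=17  P4=19  P5=21  P6=26
Turnaround (C−A): P1=8  P2=11  P3=17  P4=19  P5=21  P6=26

11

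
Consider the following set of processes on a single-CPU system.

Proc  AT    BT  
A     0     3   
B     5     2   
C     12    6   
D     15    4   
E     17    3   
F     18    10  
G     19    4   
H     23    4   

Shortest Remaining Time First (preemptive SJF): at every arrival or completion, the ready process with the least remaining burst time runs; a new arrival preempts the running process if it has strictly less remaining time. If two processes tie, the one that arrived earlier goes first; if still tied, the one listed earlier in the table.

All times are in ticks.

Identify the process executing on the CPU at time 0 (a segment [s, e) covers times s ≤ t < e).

Timeline: | A 0-3 | idle 3-5 | B 5-7 | idle 7-12 | C 12-18 | E 18-21 | D 21-25 | G 25-29 | H 29-33 | F 33-43 |
Completion: A=3  B=7  C=18  D=25  E=21  F=43  G=29  H=33
Turnaround (C−A): A=3  B=2  C=6  D=10  E=4  F=25  G=10  H=10

A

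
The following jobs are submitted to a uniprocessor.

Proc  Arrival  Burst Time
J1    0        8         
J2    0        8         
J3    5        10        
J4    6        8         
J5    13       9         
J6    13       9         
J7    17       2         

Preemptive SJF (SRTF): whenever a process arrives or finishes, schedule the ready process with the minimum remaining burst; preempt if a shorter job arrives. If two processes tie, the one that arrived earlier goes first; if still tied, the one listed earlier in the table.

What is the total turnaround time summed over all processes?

148

Timeline: | J1 0-8 | J2 8-16 | J4 16-17 | J7 17-19 | J4 19-26 | J5 26-35 | J6 35-44 | J3 44-54 |
Completion: J1=8  J2=16  J3=54  J4=26  J5=35  J6=44  J7=19
Turnaround = completion − arrival: J1=8, J2=16, J3=49, J4=20, J5=22, J6=31, J7=2
Total turnaround = 8 + 16 + 49 + 20 + 22 + 31 + 2 = 148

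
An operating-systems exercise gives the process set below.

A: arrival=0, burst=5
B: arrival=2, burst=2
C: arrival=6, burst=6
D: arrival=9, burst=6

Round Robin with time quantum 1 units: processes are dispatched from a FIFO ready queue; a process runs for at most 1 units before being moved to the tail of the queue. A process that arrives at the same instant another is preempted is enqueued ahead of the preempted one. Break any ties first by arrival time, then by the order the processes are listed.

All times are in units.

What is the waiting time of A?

Schedule: | A 0-2 | B 2-3 | A 3-4 | B 4-5 | A 5-6 | C 6-7 | A 7-8 | C 8-9 | D 9-10 | C 10-11 | D 11-12 | C 12-13 | D 13-14 | C 14-15 | D 15-16 | C 16-17 | D 17-19 |
Completion: A=8  B=5  C=17  D=19
Turnaround (C−A): A=8  B=3  C=11  D=10
Waiting(A) = turnaround − burst = 8 − 5 = 3

3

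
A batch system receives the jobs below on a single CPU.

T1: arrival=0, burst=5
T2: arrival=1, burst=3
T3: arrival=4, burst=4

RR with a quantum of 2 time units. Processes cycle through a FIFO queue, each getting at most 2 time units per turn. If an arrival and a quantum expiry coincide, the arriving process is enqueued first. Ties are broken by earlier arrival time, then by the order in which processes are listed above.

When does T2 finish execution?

Gantt: | T1 0-2 | T2 2-4 | T1 4-6 | T3 6-8 | T2 8-9 | T1 9-10 | T3 10-12 |
Completion: T1=10  T2=9  T3=12
Turnaround (C−A): T1=10  T2=8  T3=8

9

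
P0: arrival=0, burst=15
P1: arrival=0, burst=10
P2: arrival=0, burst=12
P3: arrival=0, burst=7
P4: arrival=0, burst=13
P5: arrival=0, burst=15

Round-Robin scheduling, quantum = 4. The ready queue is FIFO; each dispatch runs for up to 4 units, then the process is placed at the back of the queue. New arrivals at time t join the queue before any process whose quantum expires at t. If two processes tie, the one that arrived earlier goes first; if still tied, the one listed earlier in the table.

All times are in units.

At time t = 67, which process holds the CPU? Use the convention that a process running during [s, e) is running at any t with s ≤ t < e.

Timeline: | P0 0-4 | P1 4-8 | P2 8-12 | P3 12-16 | P4 16-20 | P5 20-24 | P0 24-28 | P1 28-32 | P2 32-36 | P3 36-39 | P4 39-43 | P5 43-47 | P0 47-51 | P1 51-53 | P2 53-57 | P4 57-61 | P5 61-65 | P0 65-68 | P4 68-69 | P5 69-72 |
Completion: P0=68  P1=53  P2=57  P3=39  P4=69  P5=72
Turnaround (C−A): P0=68  P1=53  P2=57  P3=39  P4=69  P5=72

P0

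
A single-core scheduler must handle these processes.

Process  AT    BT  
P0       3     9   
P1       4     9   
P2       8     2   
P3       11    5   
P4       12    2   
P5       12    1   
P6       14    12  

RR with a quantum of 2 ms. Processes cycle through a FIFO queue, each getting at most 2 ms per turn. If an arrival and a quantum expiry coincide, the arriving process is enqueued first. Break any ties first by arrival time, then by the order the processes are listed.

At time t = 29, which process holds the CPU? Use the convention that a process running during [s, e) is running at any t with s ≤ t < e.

P1

Schedule: | idle 0-3 | P0 3-5 | P1 5-7 | P0 7-9 | P1 9-11 | P2 11-13 | P0 13-15 | P3 15-17 | P1 17-19 | P4 19-21 | P5 21-22 | P6 22-24 | P0 24-26 | P3 26-28 | P1 28-30 | P6 30-32 | P0 32-33 | P3 33-34 | P1 34-35 | P6 35-43 |
Completion: P0=33  P1=35  P2=13  P3=34  P4=21  P5=22  P6=43
Turnaround (C−A): P0=30  P1=31  P2=5  P3=23  P4=9  P5=10  P6=29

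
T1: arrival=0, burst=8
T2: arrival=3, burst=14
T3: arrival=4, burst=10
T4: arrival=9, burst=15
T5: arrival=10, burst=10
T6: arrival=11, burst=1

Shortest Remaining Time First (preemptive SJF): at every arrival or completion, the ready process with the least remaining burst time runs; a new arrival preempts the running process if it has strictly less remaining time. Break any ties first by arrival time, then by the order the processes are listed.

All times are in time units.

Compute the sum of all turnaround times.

Gantt: | T1 0-8 | T3 8-11 | T6 11-12 | T3 12-19 | T5 19-29 | T2 29-43 | T4 43-58 |
Completion: T1=8  T2=43  T3=19  T4=58  T5=29  T6=12
Turnaround = completion − arrival: T1=8, T2=40, T3=15, T4=49, T5=19, T6=1
Total turnaround = 8 + 40 + 15 + 49 + 19 + 1 = 132

132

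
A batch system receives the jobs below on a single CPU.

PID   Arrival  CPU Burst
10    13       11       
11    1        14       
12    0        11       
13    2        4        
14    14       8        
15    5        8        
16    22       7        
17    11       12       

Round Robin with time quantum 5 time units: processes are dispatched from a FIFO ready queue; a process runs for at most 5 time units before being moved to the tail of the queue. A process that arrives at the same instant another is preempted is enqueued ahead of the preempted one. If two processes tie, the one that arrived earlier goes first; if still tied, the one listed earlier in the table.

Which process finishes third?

Gantt: | 12 0-5 | 11 5-10 | 13 10-14 | 15 14-19 | 12 19-24 | 11 24-29 | 17 29-34 | 10 34-39 | 14 39-44 | 15 44-47 | 16 47-52 | 12 52-53 | 11 53-57 | 17 57-62 | 10 62-67 | 14 67-70 | 16 70-72 | 17 72-74 | 10 74-75 |
Completion: 10=75  11=57  12=53  13=14  14=70  15=47  16=72  17=74
Turnaround (C−A): 10=62  11=56  12=53  13=12  14=56  15=42  16=50  17=63
Finish order: 13 → 15 → 12 → 11 → 14 → 16 → 17 → 10

12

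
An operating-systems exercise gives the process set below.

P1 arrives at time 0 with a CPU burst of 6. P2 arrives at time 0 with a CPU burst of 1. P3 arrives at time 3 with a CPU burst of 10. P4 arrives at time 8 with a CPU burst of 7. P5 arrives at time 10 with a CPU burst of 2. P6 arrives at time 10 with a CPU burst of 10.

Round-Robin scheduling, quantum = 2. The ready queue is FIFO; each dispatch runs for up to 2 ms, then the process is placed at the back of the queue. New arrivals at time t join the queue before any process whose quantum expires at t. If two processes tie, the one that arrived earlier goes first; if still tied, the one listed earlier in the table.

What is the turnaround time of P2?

Schedule: | P1 0-2 | P2 2-3 | P1 3-5 | P3 5-7 | P1 7-9 | P3 9-11 | P4 11-13 | P5 13-15 | P6 15-17 | P3 17-19 | P4 19-21 | P6 21-23 | P3 23-25 | P4 25-27 | P6 27-29 | P3 29-31 | P4 31-32 | P6 32-36 |
Completion: P1=9  P2=3  P3=31  P4=32  P5=15  P6=36
Turnaround (C−A): P1=9  P2=3  P3=28  P4=24  P5=5  P6=26
Turnaround(P2) = completion − arrival = 3 − 0 = 3

3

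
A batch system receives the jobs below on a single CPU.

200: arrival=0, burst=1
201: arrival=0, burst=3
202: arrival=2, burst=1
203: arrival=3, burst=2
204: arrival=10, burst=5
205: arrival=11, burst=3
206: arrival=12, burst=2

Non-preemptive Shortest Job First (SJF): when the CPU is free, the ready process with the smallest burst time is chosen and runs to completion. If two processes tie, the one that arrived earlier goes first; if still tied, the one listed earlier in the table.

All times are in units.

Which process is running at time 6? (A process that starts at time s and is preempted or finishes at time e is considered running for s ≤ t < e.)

Timeline: | 200 0-1 | 201 1-4 | 202 4-5 | 203 5-7 | idle 7-10 | 204 10-15 | 206 15-17 | 205 17-20 |
Completion: 200=1  201=4  202=5  203=7  204=15  205=20  206=17
Turnaround (C−A): 200=1  201=4  202=3  203=4  204=5  205=9  206=5

203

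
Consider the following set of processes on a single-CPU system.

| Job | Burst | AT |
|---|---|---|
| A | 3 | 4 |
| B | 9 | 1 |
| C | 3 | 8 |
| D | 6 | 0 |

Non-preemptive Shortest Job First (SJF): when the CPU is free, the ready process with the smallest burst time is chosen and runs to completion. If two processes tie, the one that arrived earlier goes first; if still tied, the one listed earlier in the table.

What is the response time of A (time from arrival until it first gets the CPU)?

Timeline: | D 0-6 | A 6-9 | C 9-12 | B 12-21 |
Completion: A=9  B=21  C=12  D=6
Turnaround (C−A): A=5  B=20  C=4  D=6
Response(A) = first start − arrival = 6 − 4 = 2

2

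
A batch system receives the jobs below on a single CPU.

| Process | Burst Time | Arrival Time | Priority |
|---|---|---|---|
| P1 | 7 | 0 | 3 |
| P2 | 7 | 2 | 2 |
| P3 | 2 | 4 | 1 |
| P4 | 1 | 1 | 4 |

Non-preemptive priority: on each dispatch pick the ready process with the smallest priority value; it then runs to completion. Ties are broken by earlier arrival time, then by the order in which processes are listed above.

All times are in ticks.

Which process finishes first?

Gantt: | P1 0-7 | P3 7-9 | P2 9-16 | P4 16-17 |
Completion: P1=7  P2=16  P3=9  P4=17
Turnaround (C−A): P1=7  P2=14  P3=5  P4=16
Finish order: P1 → P3 → P2 → P4

P1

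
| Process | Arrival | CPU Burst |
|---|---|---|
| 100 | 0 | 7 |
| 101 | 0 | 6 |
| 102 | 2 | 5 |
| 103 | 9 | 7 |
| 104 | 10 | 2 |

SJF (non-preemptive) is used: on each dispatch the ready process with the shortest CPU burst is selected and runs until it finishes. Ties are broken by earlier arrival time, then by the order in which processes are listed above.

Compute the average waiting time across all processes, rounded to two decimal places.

Schedule: | 101 0-6 | 102 6-11 | 104 11-13 | 100 13-20 | 103 20-27 |
Completion: 100=20  101=6  102=11  103=27  104=13
Waiting times: 100=13, 101=0, 102=4, 103=11, 104=1
Average waiting = (13+0+4+11+1) / 5 = 29/5 = 5.80

5.80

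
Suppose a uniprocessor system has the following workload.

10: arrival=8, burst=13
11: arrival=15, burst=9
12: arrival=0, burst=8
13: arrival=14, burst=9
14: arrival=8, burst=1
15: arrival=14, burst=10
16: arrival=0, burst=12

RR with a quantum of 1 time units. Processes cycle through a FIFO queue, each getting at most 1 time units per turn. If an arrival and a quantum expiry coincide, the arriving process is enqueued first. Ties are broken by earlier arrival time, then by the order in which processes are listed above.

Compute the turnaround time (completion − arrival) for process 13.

42

Schedule: | 12 0-1 | 16 1-2 | 12 2-3 | 16 3-4 | 12 4-5 | 16 5-6 | 12 6-7 | 16 7-8 | 12 8-9 | 10 9-10 | 14 10-11 | 16 11-12 | 12 12-13 | 10 13-14 | 16 14-15 | 12 15-16 | 13 16-17 | 15 17-18 | 10 18-19 | 11 19-20 | 16 20-21 | 12 21-22 | 13 22-23 | 15 23-24 | 10 24-25 | 11 25-26 | 16 26-27 | 13 27-28 | 15 28-29 | 10 29-30 | 11 30-31 | 16 31-32 | 13 32-33 | 15 33-34 | 10 34-35 | 11 35-36 | 16 36-37 | 13 37-38 | 15 38-39 | 10 39-40 | 11 40-41 | 16 41-42 | 13 42-43 | 15 43-44 | 10 44-45 | 11 45-46 | 16 46-47 | 13 47-48 | 15 48-49 | 10 49-50 | 11 50-51 | 13 51-52 | 15 52-53 | 10 53-54 | 11 54-55 | 13 55-56 | 15 56-57 | 10 57-58 | 11 58-59 | 15 59-60 | 10 60-62 |
Completion: 10=62  11=59  12=22  13=56  14=11  15=60  16=47
Turnaround (C−A): 10=54  11=44  12=22  13=42  14=3  15=46  16=47
Turnaround(13) = completion − arrival = 56 − 14 = 42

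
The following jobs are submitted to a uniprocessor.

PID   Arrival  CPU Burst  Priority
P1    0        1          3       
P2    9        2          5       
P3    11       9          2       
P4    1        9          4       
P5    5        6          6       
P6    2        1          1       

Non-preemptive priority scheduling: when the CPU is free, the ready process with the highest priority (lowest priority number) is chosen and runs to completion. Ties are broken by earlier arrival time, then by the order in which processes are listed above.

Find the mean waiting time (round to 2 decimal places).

Timeline: | P1 0-1 | P4 1-10 | P6 10-11 | P3 11-20 | P2 20-22 | P5 22-28 |
Completion: P1=1  P2=22  P3=20  P4=10  P5=28  P6=11
Waiting times: P1=0, P2=11, P3=0, P4=0, P5=17, P6=8
Average waiting = (0+11+0+0+17+8) / 6 = 36/6 = 6.00

6.00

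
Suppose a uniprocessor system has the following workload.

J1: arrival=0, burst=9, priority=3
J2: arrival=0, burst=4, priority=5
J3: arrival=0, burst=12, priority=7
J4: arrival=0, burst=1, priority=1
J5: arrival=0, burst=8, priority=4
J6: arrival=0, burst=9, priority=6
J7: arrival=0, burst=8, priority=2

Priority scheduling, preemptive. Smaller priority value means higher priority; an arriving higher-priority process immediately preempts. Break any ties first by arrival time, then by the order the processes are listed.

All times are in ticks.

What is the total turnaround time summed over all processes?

174

Gantt: | J4 0-1 | J7 1-9 | J1 9-18 | J5 18-26 | J2 26-30 | J6 30-39 | J3 39-51 |
Completion: J1=18  J2=30  J3=51  J4=1  J5=26  J6=39  J7=9
Turnaround = completion − arrival: J1=18, J2=30, J3=51, J4=1, J5=26, J6=39, J7=9
Total turnaround = 18 + 30 + 51 + 1 + 26 + 39 + 9 = 174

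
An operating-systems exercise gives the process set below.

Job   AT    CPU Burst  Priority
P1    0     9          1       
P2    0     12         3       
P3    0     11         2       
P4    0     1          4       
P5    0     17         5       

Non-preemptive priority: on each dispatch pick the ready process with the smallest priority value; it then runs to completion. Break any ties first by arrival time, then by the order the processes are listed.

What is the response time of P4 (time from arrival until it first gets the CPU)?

Timeline: | P1 0-9 | P3 9-20 | P2 20-32 | P4 32-33 | P5 33-50 |
Completion: P1=9  P2=32  P3=20  P4=33  P5=50
Turnaround (C−A): P1=9  P2=32  P3=20  P4=33  P5=50
Response(P4) = first start − arrival = 32 − 0 = 32

32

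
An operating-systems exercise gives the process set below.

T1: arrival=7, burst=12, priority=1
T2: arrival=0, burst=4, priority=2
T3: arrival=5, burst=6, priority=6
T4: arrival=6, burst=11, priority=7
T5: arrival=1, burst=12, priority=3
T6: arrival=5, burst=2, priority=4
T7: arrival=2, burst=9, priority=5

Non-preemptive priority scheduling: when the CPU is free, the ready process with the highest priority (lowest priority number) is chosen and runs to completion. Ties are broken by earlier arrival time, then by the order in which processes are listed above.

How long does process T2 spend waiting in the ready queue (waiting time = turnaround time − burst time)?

Schedule: | T2 0-4 | T5 4-16 | T1 16-28 | T6 28-30 | T7 30-39 | T3 39-45 | T4 45-56 |
Completion: T1=28  T2=4  T3=45  T4=56  T5=16  T6=30  T7=39
Turnaround (C−A): T1=21  T2=4  T3=40  T4=50  T5=15  T6=25  T7=37
Waiting(T2) = turnaround − burst = 4 − 4 = 0

0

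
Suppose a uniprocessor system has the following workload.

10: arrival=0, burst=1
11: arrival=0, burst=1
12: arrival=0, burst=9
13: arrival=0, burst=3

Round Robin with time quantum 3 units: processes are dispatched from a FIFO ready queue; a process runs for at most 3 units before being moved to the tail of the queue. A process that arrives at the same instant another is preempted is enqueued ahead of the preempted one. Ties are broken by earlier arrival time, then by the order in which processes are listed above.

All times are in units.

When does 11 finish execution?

2

Schedule: | 10 0-1 | 11 1-2 | 12 2-5 | 13 5-8 | 12 8-14 |
Completion: 10=1  11=2  12=14  13=8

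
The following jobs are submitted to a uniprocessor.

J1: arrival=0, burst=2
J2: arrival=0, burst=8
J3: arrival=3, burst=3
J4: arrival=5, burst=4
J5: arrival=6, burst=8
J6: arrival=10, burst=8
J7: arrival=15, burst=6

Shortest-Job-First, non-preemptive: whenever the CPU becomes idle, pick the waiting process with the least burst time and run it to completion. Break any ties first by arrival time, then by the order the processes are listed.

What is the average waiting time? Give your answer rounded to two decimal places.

Gantt: | J1 0-2 | J2 2-10 | J3 10-13 | J4 13-17 | J7 17-23 | J5 23-31 | J6 31-39 |
Completion: J1=2  J2=10  J3=13  J4=17  J5=31  J6=39  J7=23
Turnaround (C−A): J1=2  J2=10  J3=10  J4=12  J5=25  J6=29  J7=8
Waiting times: J1=0, J2=2, J3=7, J4=8, J5=17, J6=21, J7=2
Average waiting = (0+2+7+8+17+21+2) / 7 = 57/7 = 8.14

8.14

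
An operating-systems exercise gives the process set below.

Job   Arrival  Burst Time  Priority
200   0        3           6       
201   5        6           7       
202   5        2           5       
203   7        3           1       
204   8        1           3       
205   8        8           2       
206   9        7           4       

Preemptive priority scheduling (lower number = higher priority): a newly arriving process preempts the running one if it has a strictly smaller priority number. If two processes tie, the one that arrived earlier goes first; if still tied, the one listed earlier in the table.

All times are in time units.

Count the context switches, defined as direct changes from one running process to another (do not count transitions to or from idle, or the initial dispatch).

5

Schedule: | 200 0-3 | idle 3-5 | 202 5-7 | 203 7-10 | 205 10-18 | 204 18-19 | 206 19-26 | 201 26-32 |
Completion: 200=3  201=32  202=7  203=10  204=19  205=18  206=26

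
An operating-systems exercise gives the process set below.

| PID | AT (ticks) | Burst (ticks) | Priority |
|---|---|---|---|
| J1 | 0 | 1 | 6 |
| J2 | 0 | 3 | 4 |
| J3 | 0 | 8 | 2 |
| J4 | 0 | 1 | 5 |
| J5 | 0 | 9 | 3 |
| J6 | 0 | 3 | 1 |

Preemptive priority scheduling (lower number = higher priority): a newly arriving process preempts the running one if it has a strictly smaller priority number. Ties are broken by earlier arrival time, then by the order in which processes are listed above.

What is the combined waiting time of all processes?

81

Schedule: | J6 0-3 | J3 3-11 | J5 11-20 | J2 20-23 | J4 23-24 | J1 24-25 |
Completion: J1=25  J2=23  J3=11  J4=24  J5=20  J6=3
Turnaround (C−A): J1=25  J2=23  J3=11  J4=24  J5=20  J6=3
Waiting = turnaround − burst: J1=24, J2=20, J3=3, J4=23, J5=11, J6=0
Total waiting = 24 + 20 + 3 + 23 + 11 + 0 = 81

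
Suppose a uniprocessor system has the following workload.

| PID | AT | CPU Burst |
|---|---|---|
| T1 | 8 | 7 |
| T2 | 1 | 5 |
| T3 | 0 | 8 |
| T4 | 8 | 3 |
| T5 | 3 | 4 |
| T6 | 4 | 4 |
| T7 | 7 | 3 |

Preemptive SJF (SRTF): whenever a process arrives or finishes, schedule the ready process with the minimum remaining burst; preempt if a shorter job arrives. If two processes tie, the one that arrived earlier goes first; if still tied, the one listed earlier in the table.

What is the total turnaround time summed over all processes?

Gantt: | T3 0-1 | T2 1-6 | T5 6-10 | T7 10-13 | T4 13-16 | T6 16-20 | T3 20-27 | T1 27-34 |
Completion: T1=34  T2=6  T3=27  T4=16  T5=10  T6=20  T7=13
Turnaround (C−A): T1=26  T2=5  T3=27  T4=8  T5=7  T6=16  T7=6
Turnaround = completion − arrival: T1=26, T2=5, T3=27, T4=8, T5=7, T6=16, T7=6
Total turnaround = 26 + 5 + 27 + 8 + 7 + 16 + 6 = 95

95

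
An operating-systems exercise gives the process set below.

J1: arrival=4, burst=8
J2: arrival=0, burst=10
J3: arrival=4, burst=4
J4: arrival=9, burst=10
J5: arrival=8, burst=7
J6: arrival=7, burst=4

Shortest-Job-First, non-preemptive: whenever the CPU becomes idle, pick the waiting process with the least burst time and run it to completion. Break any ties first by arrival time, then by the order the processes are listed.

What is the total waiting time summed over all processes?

Timeline: | J2 0-10 | J3 10-14 | J6 14-18 | J5 18-25 | J1 25-33 | J4 33-43 |
Completion: J1=33  J2=10  J3=14  J4=43  J5=25  J6=18
Waiting = turnaround − burst: J1=21, J2=0, J3=6, J4=24, J5=10, J6=7
Total waiting = 21 + 0 + 6 + 24 + 10 + 7 = 68

68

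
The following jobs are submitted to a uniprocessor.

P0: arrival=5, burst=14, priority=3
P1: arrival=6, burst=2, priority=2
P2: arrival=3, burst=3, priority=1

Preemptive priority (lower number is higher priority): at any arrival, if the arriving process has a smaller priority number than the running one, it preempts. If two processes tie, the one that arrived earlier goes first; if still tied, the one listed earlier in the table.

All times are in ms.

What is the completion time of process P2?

6

Timeline: | idle 0-3 | P2 3-6 | P1 6-8 | P0 8-22 |
Completion: P0=22  P1=8  P2=6
Turnaround (C−A): P0=17  P1=2  P2=3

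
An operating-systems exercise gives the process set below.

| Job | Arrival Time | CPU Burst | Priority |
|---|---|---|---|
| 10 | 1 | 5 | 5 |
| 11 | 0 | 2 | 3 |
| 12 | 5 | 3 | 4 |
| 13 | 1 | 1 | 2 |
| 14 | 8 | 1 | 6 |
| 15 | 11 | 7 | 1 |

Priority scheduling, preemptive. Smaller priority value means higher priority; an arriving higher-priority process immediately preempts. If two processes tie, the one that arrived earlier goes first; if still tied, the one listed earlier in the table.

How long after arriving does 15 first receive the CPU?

Timeline: | 11 0-1 | 13 1-2 | 11 2-3 | 10 3-5 | 12 5-8 | 10 8-11 | 15 11-18 | 14 18-19 |
Completion: 10=11  11=3  12=8  13=2  14=19  15=18
Turnaround (C−A): 10=10  11=3  12=3  13=1  14=11  15=7
Response(15) = first start − arrival = 11 − 11 = 0

0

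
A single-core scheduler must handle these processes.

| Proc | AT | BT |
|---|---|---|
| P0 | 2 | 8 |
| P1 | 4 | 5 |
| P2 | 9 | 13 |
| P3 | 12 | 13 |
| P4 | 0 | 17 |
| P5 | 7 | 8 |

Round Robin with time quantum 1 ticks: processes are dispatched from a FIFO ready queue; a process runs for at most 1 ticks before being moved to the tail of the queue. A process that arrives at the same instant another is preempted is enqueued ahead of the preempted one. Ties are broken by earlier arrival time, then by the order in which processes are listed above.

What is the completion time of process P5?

45

Gantt: | P4 0-2 | P0 2-3 | P4 3-4 | P0 4-5 | P1 5-6 | P4 6-7 | P0 7-8 | P1 8-9 | P5 9-10 | P4 10-11 | P0 11-12 | P2 12-13 | P1 13-14 | P5 14-15 | P4 15-16 | P3 16-17 | P0 17-18 | P2 18-19 | P1 19-20 | P5 20-21 | P4 21-22 | P3 22-23 | P0 23-24 | P2 24-25 | P1 25-26 | P5 26-27 | P4 27-28 | P3 28-29 | P0 29-30 | P2 30-31 | P5 31-32 | P4 32-33 | P3 33-34 | P0 34-35 | P2 35-36 | P5 36-37 | P4 37-38 | P3 38-39 | P2 39-40 | P5 40-41 | P4 41-42 | P3 42-43 | P2 43-44 | P5 44-45 | P4 45-46 | P3 46-47 | P2 47-48 | P4 48-49 | P3 49-50 | P2 50-51 | P4 51-52 | P3 52-53 | P2 53-54 | P4 54-55 | P3 55-56 | P2 56-57 | P4 57-58 | P3 58-59 | P2 59-60 | P4 60-61 | P3 61-62 | P2 62-63 | P3 63-64 |
Completion: P0=35  P1=26  P2=63  P3=64  P4=61  P5=45
Turnaround (C−A): P0=33  P1=22  P2=54  P3=52  P4=61  P5=38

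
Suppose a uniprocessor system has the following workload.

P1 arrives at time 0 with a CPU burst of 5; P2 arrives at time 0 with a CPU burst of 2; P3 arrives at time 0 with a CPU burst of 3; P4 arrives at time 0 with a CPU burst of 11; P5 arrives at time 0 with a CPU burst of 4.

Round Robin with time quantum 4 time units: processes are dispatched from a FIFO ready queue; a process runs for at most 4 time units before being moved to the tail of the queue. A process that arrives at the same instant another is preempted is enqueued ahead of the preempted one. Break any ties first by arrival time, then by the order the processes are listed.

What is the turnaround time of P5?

17

Timeline: | P1 0-4 | P2 4-6 | P3 6-9 | P4 9-13 | P5 13-17 | P1 17-18 | P4 18-25 |
Completion: P1=18  P2=6  P3=9  P4=25  P5=17
Turnaround (C−A): P1=18  P2=6  P3=9  P4=25  P5=17
Turnaround(P5) = completion − arrival = 17 − 0 = 17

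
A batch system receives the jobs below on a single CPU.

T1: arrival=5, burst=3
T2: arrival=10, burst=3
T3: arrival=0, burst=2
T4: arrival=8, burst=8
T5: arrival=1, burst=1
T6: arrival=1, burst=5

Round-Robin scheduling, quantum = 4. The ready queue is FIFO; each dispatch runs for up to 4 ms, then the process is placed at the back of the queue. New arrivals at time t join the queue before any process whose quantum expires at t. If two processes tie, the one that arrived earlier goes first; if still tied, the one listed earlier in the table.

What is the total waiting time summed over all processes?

Schedule: | T3 0-2 | T5 2-3 | T6 3-7 | T1 7-10 | T6 10-11 | T4 11-15 | T2 15-18 | T4 18-22 |
Completion: T1=10  T2=18  T3=2  T4=22  T5=3  T6=11
Waiting = turnaround − burst: T1=2, T2=5, T3=0, T4=6, T5=1, T6=5
Total waiting = 2 + 5 + 0 + 6 + 1 + 5 = 19

19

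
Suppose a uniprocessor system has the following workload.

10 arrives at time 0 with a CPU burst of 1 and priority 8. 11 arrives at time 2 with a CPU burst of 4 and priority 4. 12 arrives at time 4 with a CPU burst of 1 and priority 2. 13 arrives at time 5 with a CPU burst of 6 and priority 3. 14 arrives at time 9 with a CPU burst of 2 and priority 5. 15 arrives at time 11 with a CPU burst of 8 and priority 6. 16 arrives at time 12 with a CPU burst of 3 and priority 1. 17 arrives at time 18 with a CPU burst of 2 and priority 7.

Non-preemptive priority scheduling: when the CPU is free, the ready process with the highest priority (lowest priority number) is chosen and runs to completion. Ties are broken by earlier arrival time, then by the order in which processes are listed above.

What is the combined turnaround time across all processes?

54

Gantt: | 10 0-1 | idle 1-2 | 11 2-6 | 12 6-7 | 13 7-13 | 16 13-16 | 14 16-18 | 15 18-26 | 17 26-28 |
Completion: 10=1  11=6  12=7  13=13  14=18  15=26  16=16  17=28
Turnaround = completion − arrival: 10=1, 11=4, 12=3, 13=8, 14=9, 15=15, 16=4, 17=10
Total turnaround = 1 + 4 + 3 + 8 + 9 + 15 + 4 + 10 = 54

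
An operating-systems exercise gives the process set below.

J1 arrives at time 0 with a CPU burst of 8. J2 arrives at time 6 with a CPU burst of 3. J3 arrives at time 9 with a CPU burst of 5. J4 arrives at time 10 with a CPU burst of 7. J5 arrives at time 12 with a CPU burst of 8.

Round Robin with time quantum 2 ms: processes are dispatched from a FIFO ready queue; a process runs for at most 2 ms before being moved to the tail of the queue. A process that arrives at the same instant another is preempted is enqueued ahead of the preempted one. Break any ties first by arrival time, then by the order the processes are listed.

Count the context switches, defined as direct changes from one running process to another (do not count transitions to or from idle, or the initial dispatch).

Timeline: | J1 0-6 | J2 6-8 | J1 8-10 | J2 10-11 | J3 11-13 | J4 13-15 | J5 15-17 | J3 17-19 | J4 19-21 | J5 21-23 | J3 23-24 | J4 24-26 | J5 26-28 | J4 28-29 | J5 29-31 |
Completion: J1=10  J2=11  J3=24  J4=29  J5=31
Turnaround (C−A): J1=10  J2=5  J3=15  J4=19  J5=19

14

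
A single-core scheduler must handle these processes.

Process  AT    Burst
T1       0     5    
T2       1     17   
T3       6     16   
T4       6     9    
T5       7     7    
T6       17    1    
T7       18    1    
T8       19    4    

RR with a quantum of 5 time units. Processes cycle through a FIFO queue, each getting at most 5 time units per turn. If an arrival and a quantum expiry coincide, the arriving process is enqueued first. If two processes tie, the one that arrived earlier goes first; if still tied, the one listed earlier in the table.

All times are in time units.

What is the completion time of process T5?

47

Timeline: | T1 0-5 | T2 5-10 | T3 10-15 | T4 15-20 | T5 20-25 | T2 25-30 | T3 30-35 | T6 35-36 | T7 36-37 | T8 37-41 | T4 41-45 | T5 45-47 | T2 47-52 | T3 52-57 | T2 57-59 | T3 59-60 |
Completion: T1=5  T2=59  T3=60  T4=45  T5=47  T6=36  T7=37  T8=41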